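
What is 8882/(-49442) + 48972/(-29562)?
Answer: -223653609/121800367 ≈ -1.8362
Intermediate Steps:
8882/(-49442) + 48972/(-29562) = 8882*(-1/49442) + 48972*(-1/29562) = -4441/24721 - 8162/4927 = -223653609/121800367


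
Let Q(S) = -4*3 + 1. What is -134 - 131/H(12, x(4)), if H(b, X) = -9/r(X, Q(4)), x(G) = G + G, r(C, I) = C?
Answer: -158/9 ≈ -17.556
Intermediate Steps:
Q(S) = -11 (Q(S) = -12 + 1 = -11)
x(G) = 2*G
H(b, X) = -9/X
-134 - 131/H(12, x(4)) = -134 - 131/((-9/(2*4))) = -134 - 131/((-9/8)) = -134 - 131/((-9*⅛)) = -134 - 131/(-9/8) = -134 - 131*(-8/9) = -134 + 1048/9 = -158/9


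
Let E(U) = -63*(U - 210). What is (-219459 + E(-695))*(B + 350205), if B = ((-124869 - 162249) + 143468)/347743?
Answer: -19782624223717260/347743 ≈ -5.6889e+10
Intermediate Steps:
E(U) = 13230 - 63*U (E(U) = -63*(-210 + U) = 13230 - 63*U)
B = -143650/347743 (B = (-287118 + 143468)*(1/347743) = -143650*1/347743 = -143650/347743 ≈ -0.41309)
(-219459 + E(-695))*(B + 350205) = (-219459 + (13230 - 63*(-695)))*(-143650/347743 + 350205) = (-219459 + (13230 + 43785))*(121781193665/347743) = (-219459 + 57015)*(121781193665/347743) = -162444*121781193665/347743 = -19782624223717260/347743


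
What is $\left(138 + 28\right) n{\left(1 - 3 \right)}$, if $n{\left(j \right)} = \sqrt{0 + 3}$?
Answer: $166 \sqrt{3} \approx 287.52$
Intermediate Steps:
$n{\left(j \right)} = \sqrt{3}$
$\left(138 + 28\right) n{\left(1 - 3 \right)} = \left(138 + 28\right) \sqrt{3} = 166 \sqrt{3}$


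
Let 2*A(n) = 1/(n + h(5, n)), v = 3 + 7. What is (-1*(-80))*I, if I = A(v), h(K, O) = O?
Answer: 2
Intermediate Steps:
v = 10
A(n) = 1/(4*n) (A(n) = 1/(2*(n + n)) = 1/(2*((2*n))) = (1/(2*n))/2 = 1/(4*n))
I = 1/40 (I = (¼)/10 = (¼)*(⅒) = 1/40 ≈ 0.025000)
(-1*(-80))*I = -1*(-80)*(1/40) = 80*(1/40) = 2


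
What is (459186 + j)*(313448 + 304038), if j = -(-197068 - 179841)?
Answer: 516276957170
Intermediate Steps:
j = 376909 (j = -1*(-376909) = 376909)
(459186 + j)*(313448 + 304038) = (459186 + 376909)*(313448 + 304038) = 836095*617486 = 516276957170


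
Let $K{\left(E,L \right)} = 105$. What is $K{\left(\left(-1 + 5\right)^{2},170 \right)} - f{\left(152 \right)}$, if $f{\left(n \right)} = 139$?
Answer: $-34$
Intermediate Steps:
$K{\left(\left(-1 + 5\right)^{2},170 \right)} - f{\left(152 \right)} = 105 - 139 = -34$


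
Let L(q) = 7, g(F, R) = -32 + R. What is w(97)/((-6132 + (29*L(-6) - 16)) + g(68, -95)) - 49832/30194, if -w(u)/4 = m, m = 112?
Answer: -18065812/11458623 ≈ -1.5766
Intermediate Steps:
w(u) = -448 (w(u) = -4*112 = -448)
w(97)/((-6132 + (29*L(-6) - 16)) + g(68, -95)) - 49832/30194 = -448/((-6132 + (29*7 - 16)) + (-32 - 95)) - 49832/30194 = -448/((-6132 + (203 - 16)) - 127) - 49832*1/30194 = -448/((-6132 + 187) - 127) - 24916/15097 = -448/(-5945 - 127) - 24916/15097 = -448/(-6072) - 24916/15097 = -448*(-1/6072) - 24916/15097 = 56/759 - 24916/15097 = -18065812/11458623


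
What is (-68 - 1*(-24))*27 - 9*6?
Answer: -1242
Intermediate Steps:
(-68 - 1*(-24))*27 - 9*6 = (-68 + 24)*27 - 54 = -44*27 - 54 = -1188 - 54 = -1242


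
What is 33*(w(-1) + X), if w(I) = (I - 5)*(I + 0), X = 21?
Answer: 891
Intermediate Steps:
w(I) = I*(-5 + I) (w(I) = (-5 + I)*I = I*(-5 + I))
33*(w(-1) + X) = 33*(-(-5 - 1) + 21) = 33*(-1*(-6) + 21) = 33*(6 + 21) = 33*27 = 891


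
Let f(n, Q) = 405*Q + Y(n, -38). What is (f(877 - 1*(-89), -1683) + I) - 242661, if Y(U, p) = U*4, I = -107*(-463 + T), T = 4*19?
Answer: -879003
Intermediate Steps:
T = 76
I = 41409 (I = -107*(-463 + 76) = -107*(-387) = 41409)
Y(U, p) = 4*U
f(n, Q) = 4*n + 405*Q (f(n, Q) = 405*Q + 4*n = 4*n + 405*Q)
(f(877 - 1*(-89), -1683) + I) - 242661 = ((4*(877 - 1*(-89)) + 405*(-1683)) + 41409) - 242661 = ((4*(877 + 89) - 681615) + 41409) - 242661 = ((4*966 - 681615) + 41409) - 242661 = ((3864 - 681615) + 41409) - 242661 = (-677751 + 41409) - 242661 = -636342 - 242661 = -879003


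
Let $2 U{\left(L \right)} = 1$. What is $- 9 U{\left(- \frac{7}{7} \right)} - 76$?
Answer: $- \frac{161}{2} \approx -80.5$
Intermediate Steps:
$U{\left(L \right)} = \frac{1}{2}$ ($U{\left(L \right)} = \frac{1}{2} \cdot 1 = \frac{1}{2}$)
$- 9 U{\left(- \frac{7}{7} \right)} - 76 = \left(-9\right) \frac{1}{2} - 76 = - \frac{9}{2} - 76 = - \frac{161}{2}$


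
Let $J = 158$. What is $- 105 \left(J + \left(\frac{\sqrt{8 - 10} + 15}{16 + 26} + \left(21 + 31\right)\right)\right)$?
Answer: $- \frac{44175}{2} - \frac{5 i \sqrt{2}}{2} \approx -22088.0 - 3.5355 i$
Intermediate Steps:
$- 105 \left(J + \left(\frac{\sqrt{8 - 10} + 15}{16 + 26} + \left(21 + 31\right)\right)\right) = - 105 \left(158 + \left(\frac{\sqrt{8 - 10} + 15}{16 + 26} + \left(21 + 31\right)\right)\right) = - 105 \left(158 + \left(\frac{\sqrt{-2} + 15}{42} + 52\right)\right) = - 105 \left(158 + \left(\left(i \sqrt{2} + 15\right) \frac{1}{42} + 52\right)\right) = - 105 \left(158 + \left(\left(15 + i \sqrt{2}\right) \frac{1}{42} + 52\right)\right) = - 105 \left(158 + \left(\left(\frac{5}{14} + \frac{i \sqrt{2}}{42}\right) + 52\right)\right) = - 105 \left(158 + \left(\frac{733}{14} + \frac{i \sqrt{2}}{42}\right)\right) = - 105 \left(\frac{2945}{14} + \frac{i \sqrt{2}}{42}\right) = - \frac{44175}{2} - \frac{5 i \sqrt{2}}{2}$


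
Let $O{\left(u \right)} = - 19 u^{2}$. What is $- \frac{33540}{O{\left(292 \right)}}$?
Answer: $\frac{8385}{405004} \approx 0.020703$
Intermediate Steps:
$- \frac{33540}{O{\left(292 \right)}} = - \frac{33540}{\left(-19\right) 292^{2}} = - \frac{33540}{\left(-19\right) 85264} = - \frac{33540}{-1620016} = \left(-33540\right) \left(- \frac{1}{1620016}\right) = \frac{8385}{405004}$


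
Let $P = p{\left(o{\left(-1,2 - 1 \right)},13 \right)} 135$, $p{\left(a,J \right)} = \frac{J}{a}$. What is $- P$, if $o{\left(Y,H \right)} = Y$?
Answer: $1755$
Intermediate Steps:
$P = -1755$ ($P = \frac{13}{-1} \cdot 135 = 13 \left(-1\right) 135 = \left(-13\right) 135 = -1755$)
$- P = \left(-1\right) \left(-1755\right) = 1755$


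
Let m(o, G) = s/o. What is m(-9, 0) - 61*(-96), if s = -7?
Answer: 52711/9 ≈ 5856.8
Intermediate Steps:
m(o, G) = -7/o
m(-9, 0) - 61*(-96) = -7/(-9) - 61*(-96) = -7*(-⅑) + 5856 = 7/9 + 5856 = 52711/9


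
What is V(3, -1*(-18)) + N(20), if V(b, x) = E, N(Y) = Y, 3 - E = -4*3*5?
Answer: 83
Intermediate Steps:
E = 63 (E = 3 - (-4*3)*5 = 3 - (-12)*5 = 3 - 1*(-60) = 3 + 60 = 63)
V(b, x) = 63
V(3, -1*(-18)) + N(20) = 63 + 20 = 83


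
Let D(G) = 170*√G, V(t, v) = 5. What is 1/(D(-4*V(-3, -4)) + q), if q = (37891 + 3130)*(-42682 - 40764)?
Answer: -100677599/344623283973780234 - 5*I*√5/172311641986890117 ≈ -2.9214e-10 - 6.4884e-17*I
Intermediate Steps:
q = -3423038366 (q = 41021*(-83446) = -3423038366)
1/(D(-4*V(-3, -4)) + q) = 1/(170*√(-4*5) - 3423038366) = 1/(170*√(-20) - 3423038366) = 1/(170*(2*I*√5) - 3423038366) = 1/(340*I*√5 - 3423038366) = 1/(-3423038366 + 340*I*√5)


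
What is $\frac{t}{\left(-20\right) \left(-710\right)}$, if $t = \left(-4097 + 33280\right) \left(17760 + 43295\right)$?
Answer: $\frac{356353613}{2840} \approx 1.2548 \cdot 10^{5}$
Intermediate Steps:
$t = 1781768065$ ($t = 29183 \cdot 61055 = 1781768065$)
$\frac{t}{\left(-20\right) \left(-710\right)} = \frac{1781768065}{\left(-20\right) \left(-710\right)} = \frac{1781768065}{14200} = 1781768065 \cdot \frac{1}{14200} = \frac{356353613}{2840}$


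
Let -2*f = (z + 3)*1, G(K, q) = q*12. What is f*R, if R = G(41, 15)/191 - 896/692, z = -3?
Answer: 0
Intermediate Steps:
G(K, q) = 12*q
f = 0 (f = -(-3 + 3)/2 = -0 = -1/2*0 = 0)
R = -11644/33043 (R = (12*15)/191 - 896/692 = 180*(1/191) - 896*1/692 = 180/191 - 224/173 = -11644/33043 ≈ -0.35239)
f*R = 0*(-11644/33043) = 0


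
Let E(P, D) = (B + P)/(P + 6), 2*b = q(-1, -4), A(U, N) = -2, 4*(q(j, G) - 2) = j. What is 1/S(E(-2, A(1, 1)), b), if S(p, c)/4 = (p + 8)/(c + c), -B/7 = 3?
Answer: 7/36 ≈ 0.19444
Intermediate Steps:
B = -21 (B = -7*3 = -21)
q(j, G) = 2 + j/4
b = 7/8 (b = (2 + (¼)*(-1))/2 = (2 - ¼)/2 = (½)*(7/4) = 7/8 ≈ 0.87500)
E(P, D) = (-21 + P)/(6 + P) (E(P, D) = (-21 + P)/(P + 6) = (-21 + P)/(6 + P))
S(p, c) = 2*(8 + p)/c (S(p, c) = 4*((p + 8)/(c + c)) = 4*((8 + p)/((2*c))) = 4*((8 + p)*(1/(2*c))) = 4*((8 + p)/(2*c)) = 2*(8 + p)/c)
1/S(E(-2, A(1, 1)), b) = 1/(2*(8 + (-21 - 2)/(6 - 2))/(7/8)) = 1/(2*(8/7)*(8 - 23/4)) = 1/(2*(8/7)*(9/4)) = 1/(36/7) = 7/36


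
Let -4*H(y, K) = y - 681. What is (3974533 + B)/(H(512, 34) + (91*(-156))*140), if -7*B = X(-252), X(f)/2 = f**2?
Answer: -15825556/7949591 ≈ -1.9907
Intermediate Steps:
X(f) = 2*f**2
H(y, K) = 681/4 - y/4 (H(y, K) = -(y - 681)/4 = -(-681 + y)/4 = 681/4 - y/4)
B = -18144 (B = -2*(-252)**2/7 = -2*63504/7 = -1/7*127008 = -18144)
(3974533 + B)/(H(512, 34) + (91*(-156))*140) = (3974533 - 18144)/((681/4 - 1/4*512) + (91*(-156))*140) = 3956389/((681/4 - 128) - 14196*140) = 3956389/(169/4 - 1987440) = 3956389/(-7949591/4) = 3956389*(-4/7949591) = -15825556/7949591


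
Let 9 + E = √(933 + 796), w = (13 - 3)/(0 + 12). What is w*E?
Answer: -15/2 + 5*√1729/6 ≈ 27.151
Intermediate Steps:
w = ⅚ (w = 10/12 = 10*(1/12) = ⅚ ≈ 0.83333)
E = -9 + √1729 (E = -9 + √(933 + 796) = -9 + √1729 ≈ 32.581)
w*E = 5*(-9 + √1729)/6 = -15/2 + 5*√1729/6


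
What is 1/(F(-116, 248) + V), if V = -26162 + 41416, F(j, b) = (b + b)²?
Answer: 1/261270 ≈ 3.8275e-6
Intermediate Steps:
F(j, b) = 4*b² (F(j, b) = (2*b)² = 4*b²)
V = 15254
1/(F(-116, 248) + V) = 1/(4*248² + 15254) = 1/(4*61504 + 15254) = 1/(246016 + 15254) = 1/261270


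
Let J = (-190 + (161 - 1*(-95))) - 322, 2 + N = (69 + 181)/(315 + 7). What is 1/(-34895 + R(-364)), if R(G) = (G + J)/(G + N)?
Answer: -58801/2051761075 ≈ -2.8659e-5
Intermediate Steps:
N = -197/161 (N = -2 + (69 + 181)/(315 + 7) = -2 + 250/322 = -2 + 250*(1/322) = -2 + 125/161 = -197/161 ≈ -1.2236)
J = -256 (J = (-190 + (161 + 95)) - 322 = (-190 + 256) - 322 = 66 - 322 = -256)
R(G) = (-256 + G)/(-197/161 + G) (R(G) = (G - 256)/(G - 197/161) = (-256 + G)/(-197/161 + G))
1/(-34895 + R(-364)) = 1/(-34895 + 161*(-256 - 364)/(-197 + 161*(-364))) = 1/(-34895 + 161*(-620)/(-197 - 58604)) = 1/(-34895 + 161*(-620)/(-58801)) = 1/(-34895 + 161*(-1/58801)*(-620)) = 1/(-34895 + 99820/58801) = 1/(-2051761075/58801) = -58801/2051761075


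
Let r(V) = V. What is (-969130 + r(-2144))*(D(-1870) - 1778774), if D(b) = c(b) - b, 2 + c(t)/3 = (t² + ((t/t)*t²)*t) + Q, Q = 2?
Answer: 19045610080369896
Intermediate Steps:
c(t) = 3*t² + 3*t³ (c(t) = -6 + 3*((t² + ((t/t)*t²)*t) + 2) = -6 + 3*((t² + (1*t²)*t) + 2) = -6 + 3*((t² + t²*t) + 2) = -6 + 3*((t² + t³) + 2) = -6 + 3*(2 + t² + t³) = -6 + (6 + 3*t² + 3*t³) = 3*t² + 3*t³)
D(b) = -b + 3*b²*(1 + b) (D(b) = 3*b²*(1 + b) - b = -b + 3*b²*(1 + b))
(-969130 + r(-2144))*(D(-1870) - 1778774) = (-969130 - 2144)*(-1870*(-1 + 3*(-1870) + 3*(-1870)²) - 1778774) = -971274*(-1870*(-1 - 5610 + 3*3496900) - 1778774) = -971274*(-1870*(-1 - 5610 + 10490700) - 1778774) = -971274*(-1870*10485089 - 1778774) = -971274*(-19607116430 - 1778774) = -971274*(-19608895204) = 19045610080369896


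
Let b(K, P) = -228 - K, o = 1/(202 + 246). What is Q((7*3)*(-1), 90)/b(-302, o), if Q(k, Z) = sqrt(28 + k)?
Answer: sqrt(7)/74 ≈ 0.035753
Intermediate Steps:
o = 1/448 ≈ 0.0022321
Q((7*3)*(-1), 90)/b(-302, o) = sqrt(28 + (7*3)*(-1))/(-228 - 1*(-302)) = sqrt(28 + 21*(-1))/(-228 + 302) = sqrt(28 - 21)/74 = sqrt(7)*(1/74) = sqrt(7)/74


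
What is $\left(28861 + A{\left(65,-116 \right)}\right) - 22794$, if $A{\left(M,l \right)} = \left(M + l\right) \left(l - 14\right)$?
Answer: $12697$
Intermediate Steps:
$A{\left(M,l \right)} = \left(-14 + l\right) \left(M + l\right)$ ($A{\left(M,l \right)} = \left(M + l\right) \left(-14 + l\right) = \left(-14 + l\right) \left(M + l\right)$)
$\left(28861 + A{\left(65,-116 \right)}\right) - 22794 = \left(28861 + \left(\left(-116\right)^{2} - 910 - -1624 + 65 \left(-116\right)\right)\right) - 22794 = \left(28861 + \left(13456 - 910 + 1624 - 7540\right)\right) - 22794 = \left(28861 + 6630\right) - 22794 = 35491 - 22794 = 12697$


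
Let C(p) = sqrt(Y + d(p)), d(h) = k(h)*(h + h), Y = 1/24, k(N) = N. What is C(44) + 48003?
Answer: 48003 + sqrt(557574)/12 ≈ 48065.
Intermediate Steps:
Y = 1/24 ≈ 0.041667
d(h) = 2*h**2 (d(h) = h*(h + h) = h*(2*h) = 2*h**2)
C(p) = sqrt(1/24 + 2*p**2)
C(44) + 48003 = sqrt(6 + 288*44**2)/12 + 48003 = sqrt(6 + 288*1936)/12 + 48003 = sqrt(6 + 557568)/12 + 48003 = sqrt(557574)/12 + 48003 = 48003 + sqrt(557574)/12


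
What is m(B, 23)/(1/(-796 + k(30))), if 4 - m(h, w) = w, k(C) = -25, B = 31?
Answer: 15599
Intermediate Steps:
m(h, w) = 4 - w
m(B, 23)/(1/(-796 + k(30))) = (4 - 1*23)/(1/(-796 - 25)) = (4 - 23)/(1/(-821)) = -19/(-1/821) = -19*(-821) = 15599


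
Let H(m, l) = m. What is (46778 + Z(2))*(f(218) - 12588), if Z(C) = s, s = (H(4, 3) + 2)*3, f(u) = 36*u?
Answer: -221813040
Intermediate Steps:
s = 18 (s = (4 + 2)*3 = 6*3 = 18)
Z(C) = 18
(46778 + Z(2))*(f(218) - 12588) = (46778 + 18)*(36*218 - 12588) = 46796*(7848 - 12588) = 46796*(-4740) = -221813040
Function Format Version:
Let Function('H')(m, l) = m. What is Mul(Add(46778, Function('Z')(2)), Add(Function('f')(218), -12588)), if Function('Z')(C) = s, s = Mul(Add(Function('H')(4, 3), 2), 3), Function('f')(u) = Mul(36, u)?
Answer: -221813040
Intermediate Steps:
s = 18 (s = Mul(Add(4, 2), 3) = Mul(6, 3) = 18)
Function('Z')(C) = 18
Mul(Add(46778, Function('Z')(2)), Add(Function('f')(218), -12588)) = Mul(Add(46778, 18), Add(Mul(36, 218), -12588)) = Mul(46796, Add(7848, -12588)) = Mul(46796, -4740) = -221813040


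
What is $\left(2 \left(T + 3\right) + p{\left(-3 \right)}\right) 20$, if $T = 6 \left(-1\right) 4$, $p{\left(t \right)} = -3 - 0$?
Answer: $-900$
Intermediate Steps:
$p{\left(t \right)} = -3$ ($p{\left(t \right)} = -3 + 0 = -3$)
$T = -24$ ($T = \left(-6\right) 4 = -24$)
$\left(2 \left(T + 3\right) + p{\left(-3 \right)}\right) 20 = \left(2 \left(-24 + 3\right) - 3\right) 20 = \left(2 \left(-21\right) - 3\right) 20 = \left(-42 - 3\right) 20 = \left(-45\right) 20 = -900$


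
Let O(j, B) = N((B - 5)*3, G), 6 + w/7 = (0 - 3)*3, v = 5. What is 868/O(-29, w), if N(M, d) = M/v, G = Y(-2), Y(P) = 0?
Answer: -434/33 ≈ -13.152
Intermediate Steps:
G = 0
w = -105 (w = -42 + 7*((0 - 3)*3) = -42 + 7*(-3*3) = -42 + 7*(-9) = -42 - 63 = -105)
N(M, d) = M/5
O(j, B) = -3 + 3*B/5 (O(j, B) = ((B - 5)*3)/5 = ((-5 + B)*3)/5 = (-15 + 3*B)/5 = -3 + 3*B/5)
868/O(-29, w) = 868/(-3 + (⅗)*(-105)) = 868/(-3 - 63) = 868/(-66) = 868*(-1/66) = -434/33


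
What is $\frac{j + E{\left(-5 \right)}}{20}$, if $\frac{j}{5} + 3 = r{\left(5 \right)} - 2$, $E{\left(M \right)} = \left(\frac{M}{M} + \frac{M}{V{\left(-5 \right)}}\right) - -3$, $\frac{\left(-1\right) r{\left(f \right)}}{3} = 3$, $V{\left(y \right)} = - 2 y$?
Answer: $- \frac{133}{40} \approx -3.325$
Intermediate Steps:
$r{\left(f \right)} = -9$ ($r{\left(f \right)} = \left(-3\right) 3 = -9$)
$E{\left(M \right)} = 4 + \frac{M}{10}$ ($E{\left(M \right)} = \left(\frac{M}{M} + \frac{M}{\left(-2\right) \left(-5\right)}\right) - -3 = \left(1 + \frac{M}{10}\right) + 3 = 4 + \frac{M}{10}$)
$j = -70$ ($j = -15 + 5 \left(-9 - 2\right) = -15 + 5 \left(-11\right) = -15 - 55 = -70$)
$\frac{j + E{\left(-5 \right)}}{20} = \frac{-70 + \left(4 + \frac{1}{10} \left(-5\right)\right)}{20} = \frac{-70 + \left(4 - \frac{1}{2}\right)}{20} = \frac{-70 + \frac{7}{2}}{20} = \frac{1}{20} \left(- \frac{133}{2}\right) = - \frac{133}{40}$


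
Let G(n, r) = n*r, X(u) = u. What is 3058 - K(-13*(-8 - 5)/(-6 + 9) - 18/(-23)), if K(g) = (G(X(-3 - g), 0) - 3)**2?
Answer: 3049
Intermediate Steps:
K(g) = 9 (K(g) = ((-3 - g)*0 - 3)**2 = (0 - 3)**2 = (-3)**2 = 9)
3058 - K(-13*(-8 - 5)/(-6 + 9) - 18/(-23)) = 3058 - 1*9 = 3058 - 9 = 3049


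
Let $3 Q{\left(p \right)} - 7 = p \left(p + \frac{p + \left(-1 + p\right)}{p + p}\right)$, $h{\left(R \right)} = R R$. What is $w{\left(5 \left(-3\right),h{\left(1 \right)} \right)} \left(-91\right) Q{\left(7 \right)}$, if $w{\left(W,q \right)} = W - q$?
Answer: $\frac{91000}{3} \approx 30333.0$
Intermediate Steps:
$h{\left(R \right)} = R^{2}$
$Q{\left(p \right)} = \frac{7}{3} + \frac{p \left(p + \frac{-1 + 2 p}{2 p}\right)}{3}$ ($Q{\left(p \right)} = \frac{7}{3} + \frac{p \left(p + \frac{p + \left(-1 + p\right)}{p + p}\right)}{3} = \frac{7}{3} + \frac{p \left(p + \frac{-1 + 2 p}{2 p}\right)}{3}$)
$w{\left(5 \left(-3\right),h{\left(1 \right)} \right)} \left(-91\right) Q{\left(7 \right)} = \left(5 \left(-3\right) - 1^{2}\right) \left(-91\right) \left(\frac{13}{6} + \frac{1}{3} \cdot 7 + \frac{7^{2}}{3}\right) = \left(-15 - 1\right) \left(-91\right) \left(\frac{13}{6} + \frac{7}{3} + \frac{1}{3} \cdot 49\right) = \left(-15 - 1\right) \left(-91\right) \left(\frac{13}{6} + \frac{7}{3} + \frac{49}{3}\right) = \left(-16\right) \left(-91\right) \frac{125}{6} = 1456 \cdot \frac{125}{6} = \frac{91000}{3}$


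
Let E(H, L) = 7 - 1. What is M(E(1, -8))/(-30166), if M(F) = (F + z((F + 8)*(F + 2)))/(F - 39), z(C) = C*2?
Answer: 115/497739 ≈ 0.00023104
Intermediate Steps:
E(H, L) = 6
z(C) = 2*C
M(F) = (F + 2*(2 + F)*(8 + F))/(-39 + F) (M(F) = (F + 2*((F + 8)*(F + 2)))/(F - 39) = (F + 2*((8 + F)*(2 + F)))/(-39 + F) = (F + 2*((2 + F)*(8 + F)))/(-39 + F) = (F + 2*(2 + F)*(8 + F))/(-39 + F))
M(E(1, -8))/(-30166) = ((32 + 2*6**2 + 21*6)/(-39 + 6))/(-30166) = ((32 + 2*36 + 126)/(-33))*(-1/30166) = -(32 + 72 + 126)/33*(-1/30166) = -1/33*230*(-1/30166) = -230/33*(-1/30166) = 115/497739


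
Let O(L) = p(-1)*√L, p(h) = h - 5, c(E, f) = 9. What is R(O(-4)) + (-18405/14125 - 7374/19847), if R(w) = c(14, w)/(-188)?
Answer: -18155621091/10540741700 ≈ -1.7224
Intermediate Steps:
p(h) = -5 + h
O(L) = -6*√L (O(L) = (-5 - 1)*√L = -6*√L)
R(w) = -9/188 (R(w) = 9/(-188) = 9*(-1/188) = -9/188)
R(O(-4)) + (-18405/14125 - 7374/19847) = -9/188 + (-18405/14125 - 7374/19847) = -9/188 + (-18405*1/14125 - 7374*1/19847) = -9/188 + (-3681/2825 - 7374/19847) = -9/188 - 93888357/56067775 = -18155621091/10540741700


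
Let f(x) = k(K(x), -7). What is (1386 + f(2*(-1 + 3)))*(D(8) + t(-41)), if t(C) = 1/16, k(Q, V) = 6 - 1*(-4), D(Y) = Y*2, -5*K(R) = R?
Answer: 89693/4 ≈ 22423.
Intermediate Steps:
K(R) = -R/5
D(Y) = 2*Y
k(Q, V) = 10 (k(Q, V) = 6 + 4 = 10)
f(x) = 10
t(C) = 1/16
(1386 + f(2*(-1 + 3)))*(D(8) + t(-41)) = (1386 + 10)*(2*8 + 1/16) = 1396*(16 + 1/16) = 1396*(257/16) = 89693/4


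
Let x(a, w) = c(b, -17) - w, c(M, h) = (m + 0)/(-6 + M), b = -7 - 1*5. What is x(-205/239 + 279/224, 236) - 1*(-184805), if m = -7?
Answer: 3322249/18 ≈ 1.8457e+5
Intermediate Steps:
b = -12 (b = -7 - 5 = -12)
c(M, h) = -7/(-6 + M) (c(M, h) = (-7 + 0)/(-6 + M) = -7/(-6 + M))
x(a, w) = 7/18 - w (x(a, w) = -7/(-6 - 12) - w = -7/(-18) - w = -7*(-1/18) - w = 7/18 - w)
x(-205/239 + 279/224, 236) - 1*(-184805) = (7/18 - 1*236) - 1*(-184805) = (7/18 - 236) + 184805 = -4241/18 + 184805 = 3322249/18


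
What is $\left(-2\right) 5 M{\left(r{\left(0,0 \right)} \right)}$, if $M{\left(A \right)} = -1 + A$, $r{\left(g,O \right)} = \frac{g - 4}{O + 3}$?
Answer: $\frac{70}{3} \approx 23.333$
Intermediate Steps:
$r{\left(g,O \right)} = \frac{-4 + g}{3 + O}$
$\left(-2\right) 5 M{\left(r{\left(0,0 \right)} \right)} = \left(-2\right) 5 \left(-1 + \frac{-4 + 0}{3 + 0}\right) = - 10 \left(-1 + \frac{1}{3} \left(-4\right)\right) = - 10 \left(-1 - \frac{4}{3}\right) = \left(-10\right) \left(- \frac{7}{3}\right) = \frac{70}{3}$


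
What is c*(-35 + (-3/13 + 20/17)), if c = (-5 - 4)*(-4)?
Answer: -270936/221 ≈ -1226.0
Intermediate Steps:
c = 36 (c = -9*(-4) = 36)
c*(-35 + (-3/13 + 20/17)) = 36*(-35 + (-3/13 + 20/17)) = 36*(-35 + 209/221) = 36*(-7526/221) = -270936/221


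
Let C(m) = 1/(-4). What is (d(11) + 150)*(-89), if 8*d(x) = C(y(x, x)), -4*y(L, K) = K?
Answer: -427111/32 ≈ -13347.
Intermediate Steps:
y(L, K) = -K/4
C(m) = -¼
d(x) = -1/32 (d(x) = (⅛)*(-¼) = -1/32)
(d(11) + 150)*(-89) = (-1/32 + 150)*(-89) = (4799/32)*(-89) = -427111/32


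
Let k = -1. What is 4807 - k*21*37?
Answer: 5584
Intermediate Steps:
4807 - k*21*37 = 4807 - (-1*21)*37 = 4807 - (-21)*37 = 4807 - 1*(-777) = 4807 + 777 = 5584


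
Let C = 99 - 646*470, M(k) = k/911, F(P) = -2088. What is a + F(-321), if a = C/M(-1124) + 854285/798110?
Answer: 21881137165743/89707564 ≈ 2.4392e+5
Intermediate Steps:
M(k) = k/911 (M(k) = k*(1/911) = k/911)
C = -303521 (C = 99 - 303620 = -303521)
a = 22068446559375/89707564 (a = -303521/((1/911)*(-1124)) + 854285/798110 = -303521/(-1124/911) + 854285*(1/798110) = -303521*(-911/1124) + 170857/159622 = 276507631/1124 + 170857/159622 = 22068446559375/89707564 ≈ 2.4600e+5)
a + F(-321) = 22068446559375/89707564 - 2088 = 21881137165743/89707564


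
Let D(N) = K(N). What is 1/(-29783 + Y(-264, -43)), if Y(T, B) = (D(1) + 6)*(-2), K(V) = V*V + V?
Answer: -1/29799 ≈ -3.3558e-5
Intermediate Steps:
K(V) = V + V² (K(V) = V² + V = V + V²)
D(N) = N*(1 + N)
Y(T, B) = -16 (Y(T, B) = (1*(1 + 1) + 6)*(-2) = (1*2 + 6)*(-2) = (2 + 6)*(-2) = 8*(-2) = -16)
1/(-29783 + Y(-264, -43)) = 1/(-29783 - 16) = 1/(-29799) = -1/29799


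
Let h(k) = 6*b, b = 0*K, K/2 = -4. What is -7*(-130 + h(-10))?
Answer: 910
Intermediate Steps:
K = -8 (K = 2*(-4) = -8)
b = 0 (b = 0*(-8) = 0)
h(k) = 0 (h(k) = 6*0 = 0)
-7*(-130 + h(-10)) = -7*(-130 + 0) = -7*(-130) = 910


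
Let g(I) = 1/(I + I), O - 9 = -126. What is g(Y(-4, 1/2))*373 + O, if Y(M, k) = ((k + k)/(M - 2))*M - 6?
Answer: -4863/32 ≈ -151.97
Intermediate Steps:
O = -117 (O = 9 - 126 = -117)
Y(M, k) = -6 + 2*M*k/(-2 + M) (Y(M, k) = ((2*k)/(-2 + M))*M - 6 = (2*k/(-2 + M))*M - 6 = 2*M*k/(-2 + M) - 6 = -6 + 2*M*k/(-2 + M))
g(I) = 1/(2*I)
g(Y(-4, 1/2))*373 + O = (1/(2*((2*(6 - 3*(-4) - 4/2)/(-2 - 4)))))*373 - 117 = (1/(2*((2*(6 + 12 - 4*½)/(-6)))))*373 - 117 = (1/(2*((2*(-⅙)*(6 + 12 - 2)))))*373 - 117 = (1/(2*((2*(-⅙)*16))))*373 - 117 = (1/(2*(-16/3)))*373 - 117 = ((½)*(-3/16))*373 - 117 = -3/32*373 - 117 = -1119/32 - 117 = -4863/32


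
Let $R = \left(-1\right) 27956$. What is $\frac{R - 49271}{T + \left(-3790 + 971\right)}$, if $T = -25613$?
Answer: $\frac{77227}{28432} \approx 2.7162$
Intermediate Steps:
$R = -27956$
$\frac{R - 49271}{T + \left(-3790 + 971\right)} = \frac{-27956 - 49271}{-25613 + \left(-3790 + 971\right)} = - \frac{77227}{-25613 - 2819} = - \frac{77227}{-28432} = \left(-77227\right) \left(- \frac{1}{28432}\right) = \frac{77227}{28432}$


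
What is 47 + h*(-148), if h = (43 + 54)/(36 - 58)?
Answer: 7695/11 ≈ 699.54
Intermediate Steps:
h = -97/22 (h = 97/(-22) = 97*(-1/22) = -97/22 ≈ -4.4091)
47 + h*(-148) = 47 - 97/22*(-148) = 47 + 7178/11 = 7695/11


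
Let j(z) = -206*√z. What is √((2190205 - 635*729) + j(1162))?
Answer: √(1727290 - 206*√1162) ≈ 1311.6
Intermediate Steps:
√((2190205 - 635*729) + j(1162)) = √((2190205 - 635*729) - 206*√1162) = √((2190205 - 462915) - 206*√1162) = √(1727290 - 206*√1162)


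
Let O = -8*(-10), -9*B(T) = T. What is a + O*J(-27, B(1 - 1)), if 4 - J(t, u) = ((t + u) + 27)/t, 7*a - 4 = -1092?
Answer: 1152/7 ≈ 164.57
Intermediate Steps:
a = -1088/7 (a = 4/7 + (1/7)*(-1092) = 4/7 - 156 = -1088/7 ≈ -155.43)
B(T) = -T/9
O = 80
J(t, u) = 4 - (27 + t + u)/t (J(t, u) = 4 - ((t + u) + 27)/t = 4 - (27 + t + u)/t)
a + O*J(-27, B(1 - 1)) = -1088/7 + 80*((-27 - (-1)*(1 - 1)/9 + 3*(-27))/(-27)) = -1088/7 + 80*(-(-27 - (-1)*0/9 - 81)/27) = -1088/7 + 80*(-(-27 - 1*0 - 81)/27) = -1088/7 + 80*(-(-27 + 0 - 81)/27) = -1088/7 + 80*(-1/27*(-108)) = -1088/7 + 80*4 = -1088/7 + 320 = 1152/7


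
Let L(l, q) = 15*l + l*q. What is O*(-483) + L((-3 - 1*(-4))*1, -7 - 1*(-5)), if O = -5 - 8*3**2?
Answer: 37204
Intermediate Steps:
O = -77 (O = -5 - 8*9 = -5 - 72 = -77)
O*(-483) + L((-3 - 1*(-4))*1, -7 - 1*(-5)) = -77*(-483) + ((-3 - 1*(-4))*1)*(15 + (-7 - 1*(-5))) = 37191 + ((-3 + 4)*1)*(15 + (-7 + 5)) = 37191 + (1*1)*(15 - 2) = 37191 + 1*13 = 37191 + 13 = 37204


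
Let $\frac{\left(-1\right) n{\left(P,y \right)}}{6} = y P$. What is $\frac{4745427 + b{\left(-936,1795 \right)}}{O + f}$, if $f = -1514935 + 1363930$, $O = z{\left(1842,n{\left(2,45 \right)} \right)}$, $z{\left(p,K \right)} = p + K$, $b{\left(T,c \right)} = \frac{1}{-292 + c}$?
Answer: $- \frac{7132376782}{225003609} \approx -31.699$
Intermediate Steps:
$n{\left(P,y \right)} = - 6 P y$ ($n{\left(P,y \right)} = - 6 y P = - 6 P y$)
$z{\left(p,K \right)} = K + p$
$O = 1302$ ($O = \left(-6\right) 2 \cdot 45 + 1842 = -540 + 1842 = 1302$)
$f = -151005$
$\frac{4745427 + b{\left(-936,1795 \right)}}{O + f} = \frac{4745427 + \frac{1}{-292 + 1795}}{1302 - 151005} = \frac{4745427 + \frac{1}{1503}}{-149703} = \left(4745427 + \frac{1}{1503}\right) \left(- \frac{1}{149703}\right) = \frac{7132376782}{1503} \left(- \frac{1}{149703}\right) = - \frac{7132376782}{225003609}$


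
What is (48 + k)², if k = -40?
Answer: 64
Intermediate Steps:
(48 + k)² = (48 - 40)² = 8² = 64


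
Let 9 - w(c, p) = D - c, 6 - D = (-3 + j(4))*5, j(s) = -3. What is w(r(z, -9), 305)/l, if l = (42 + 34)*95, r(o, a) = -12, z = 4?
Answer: -39/7220 ≈ -0.0054017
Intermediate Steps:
D = 36 (D = 6 - (-3 - 3)*5 = 6 - (-6)*5 = 6 - 1*(-30) = 6 + 30 = 36)
l = 7220 (l = 76*95 = 7220)
w(c, p) = -27 + c (w(c, p) = 9 - (36 - c) = 9 + (-36 + c) = -27 + c)
w(r(z, -9), 305)/l = (-27 - 12)/7220 = -39*1/7220 = -39/7220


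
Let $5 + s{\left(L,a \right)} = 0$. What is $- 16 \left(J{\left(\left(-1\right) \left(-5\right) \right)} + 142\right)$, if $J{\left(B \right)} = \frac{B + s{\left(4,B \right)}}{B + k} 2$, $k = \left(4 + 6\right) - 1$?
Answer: $-2272$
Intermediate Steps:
$s{\left(L,a \right)} = -5$ ($s{\left(L,a \right)} = -5 + 0 = -5$)
$k = 9$ ($k = 10 - 1 = 9$)
$J{\left(B \right)} = \frac{2 \left(-5 + B\right)}{9 + B}$ ($J{\left(B \right)} = \frac{B - 5}{B + 9} \cdot 2 = \frac{-5 + B}{9 + B} 2 = \frac{2 \left(-5 + B\right)}{9 + B}$)
$- 16 \left(J{\left(\left(-1\right) \left(-5\right) \right)} + 142\right) = - 16 \left(\frac{2 \left(-5 - -5\right)}{9 - -5} + 142\right) = - 16 \left(\frac{2 \left(-5 + 5\right)}{9 + 5} + 142\right) = - 16 \left(2 \cdot \frac{1}{14} \cdot 0 + 142\right) = - 16 \left(0 + 142\right) = \left(-16\right) 142 = -2272$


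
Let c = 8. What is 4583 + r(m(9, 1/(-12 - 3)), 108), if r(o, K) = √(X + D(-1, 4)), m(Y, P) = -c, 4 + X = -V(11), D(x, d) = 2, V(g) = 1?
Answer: 4583 + I*√3 ≈ 4583.0 + 1.732*I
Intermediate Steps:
X = -5 (X = -4 - 1*1 = -4 - 1 = -5)
m(Y, P) = -8 (m(Y, P) = -1*8 = -8)
r(o, K) = I*√3 (r(o, K) = √(-5 + 2) = √(-3) = I*√3)
4583 + r(m(9, 1/(-12 - 3)), 108) = 4583 + I*√3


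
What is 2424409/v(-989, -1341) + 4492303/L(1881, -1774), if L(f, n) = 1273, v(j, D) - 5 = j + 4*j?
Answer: 77351029/25460 ≈ 3038.1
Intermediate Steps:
v(j, D) = 5 + 5*j (v(j, D) = 5 + (j + 4*j) = 5 + 5*j)
2424409/v(-989, -1341) + 4492303/L(1881, -1774) = 2424409/(5 + 5*(-989)) + 4492303/1273 = 2424409/(5 - 4945) + 4492303*(1/1273) = 2424409/(-4940) + 236437/67 = 2424409*(-1/4940) + 236437/67 = -186493/380 + 236437/67 = 77351029/25460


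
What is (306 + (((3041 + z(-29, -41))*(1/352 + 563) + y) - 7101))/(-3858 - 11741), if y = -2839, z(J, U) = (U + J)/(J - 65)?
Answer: -14086197689/129034928 ≈ -109.17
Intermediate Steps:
z(J, U) = (J + U)/(-65 + J)
(306 + (((3041 + z(-29, -41))*(1/352 + 563) + y) - 7101))/(-3858 - 11741) = (306 + (((3041 + (-29 - 41)/(-65 - 29))*(1/352 + 563) - 2839) - 7101))/(-3858 - 11741) = (306 + (((3041 - 70/(-94))*(1/352 + 563) - 2839) - 7101))/(-15599) = (306 + (((3041 - 1/94*(-70))*(198177/352) - 2839) - 7101))*(-1/15599) = (306 + (((3041 + 35/47)*(198177/352) - 2839) - 7101))*(-1/15599) = (306 + (((142962/47)*(198177/352) - 2839) - 7101))*(-1/15599) = (306 + ((14165890137/8272 - 2839) - 7101))*(-1/15599) = (306 + (14142405929/8272 - 7101))*(-1/15599) = (306 + 14083666457/8272)*(-1/15599) = (14086197689/8272)*(-1/15599) = -14086197689/129034928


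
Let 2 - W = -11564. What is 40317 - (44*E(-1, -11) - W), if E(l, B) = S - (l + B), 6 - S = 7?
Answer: 51399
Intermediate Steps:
S = -1 (S = 6 - 1*7 = 6 - 7 = -1)
W = 11566 (W = 2 - 1*(-11564) = 2 + 11564 = 11566)
E(l, B) = -1 - B - l (E(l, B) = -1 - (l + B) = -1 - (B + l) = -1 + (-B - l) = -1 - B - l)
40317 - (44*E(-1, -11) - W) = 40317 - (44*(-1 - 1*(-11) - 1*(-1)) - 1*11566) = 40317 - (44*(-1 + 11 + 1) - 11566) = 40317 - (44*11 - 11566) = 40317 - (484 - 11566) = 40317 - 1*(-11082) = 40317 + 11082 = 51399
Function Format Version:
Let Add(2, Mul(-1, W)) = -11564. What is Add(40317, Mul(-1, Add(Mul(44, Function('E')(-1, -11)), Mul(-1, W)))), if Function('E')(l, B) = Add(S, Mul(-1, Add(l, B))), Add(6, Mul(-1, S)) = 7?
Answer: 51399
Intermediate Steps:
S = -1 (S = Add(6, Mul(-1, 7)) = Add(6, -7) = -1)
W = 11566 (W = Add(2, Mul(-1, -11564)) = Add(2, 11564) = 11566)
Function('E')(l, B) = Add(-1, Mul(-1, B), Mul(-1, l)) (Function('E')(l, B) = Add(-1, Mul(-1, Add(l, B))) = Add(-1, Mul(-1, Add(B, l))) = Add(-1, Add(Mul(-1, B), Mul(-1, l))) = Add(-1, Mul(-1, B), Mul(-1, l)))
Add(40317, Mul(-1, Add(Mul(44, Function('E')(-1, -11)), Mul(-1, W)))) = Add(40317, Mul(-1, Add(Mul(44, Add(-1, Mul(-1, -11), Mul(-1, -1))), Mul(-1, 11566)))) = Add(40317, Mul(-1, Add(Mul(44, Add(-1, 11, 1)), -11566))) = Add(40317, Mul(-1, Add(Mul(44, 11), -11566))) = Add(40317, Mul(-1, Add(484, -11566))) = Add(40317, Mul(-1, -11082)) = Add(40317, 11082) = 51399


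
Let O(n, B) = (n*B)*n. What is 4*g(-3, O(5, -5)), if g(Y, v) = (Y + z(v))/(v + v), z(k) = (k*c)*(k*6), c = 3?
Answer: -562494/125 ≈ -4500.0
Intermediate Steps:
O(n, B) = B*n² (O(n, B) = (B*n)*n = B*n²)
z(k) = 18*k² (z(k) = (k*3)*(k*6) = (3*k)*(6*k) = 18*k²)
g(Y, v) = (Y + 18*v²)/(2*v) (g(Y, v) = (Y + 18*v²)/(v + v) = (Y + 18*v²)/((2*v)) = (Y + 18*v²)*(1/(2*v)) = (Y + 18*v²)/(2*v))
4*g(-3, O(5, -5)) = 4*(9*(-5*5²) + (½)*(-3)/(-5*5²)) = 4*(9*(-5*25) + (½)*(-3)/(-5*25)) = 4*(9*(-125) + (½)*(-3)/(-125)) = 4*(-1125 + (½)*(-3)*(-1/125)) = 4*(-1125 + 3/250) = 4*(-281247/250) = -562494/125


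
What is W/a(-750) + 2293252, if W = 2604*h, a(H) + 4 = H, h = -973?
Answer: 865822850/377 ≈ 2.2966e+6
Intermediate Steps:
a(H) = -4 + H
W = -2533692 (W = 2604*(-973) = -2533692)
W/a(-750) + 2293252 = -2533692/(-4 - 750) + 2293252 = -2533692/(-754) + 2293252 = -2533692*(-1/754) + 2293252 = 1266846/377 + 2293252 = 865822850/377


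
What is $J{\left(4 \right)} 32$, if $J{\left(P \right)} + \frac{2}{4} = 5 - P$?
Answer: $16$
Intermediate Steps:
$J{\left(P \right)} = \frac{9}{2} - P$ ($J{\left(P \right)} = - \frac{1}{2} - \left(-5 + P\right) = \frac{9}{2} - P$)
$J{\left(4 \right)} 32 = \left(\frac{9}{2} - 4\right) 32 = \frac{1}{2} \cdot 32 = 16$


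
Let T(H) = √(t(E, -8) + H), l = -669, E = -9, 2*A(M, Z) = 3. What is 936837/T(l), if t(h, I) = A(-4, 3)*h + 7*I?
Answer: -936837*I*√2954/1477 ≈ -34474.0*I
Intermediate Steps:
A(M, Z) = 3/2 (A(M, Z) = (½)*3 = 3/2)
t(h, I) = 7*I + 3*h/2 (t(h, I) = 3*h/2 + 7*I = 7*I + 3*h/2)
T(H) = √(-139/2 + H) (T(H) = √((7*(-8) + (3/2)*(-9)) + H) = √((-56 - 27/2) + H) = √(-139/2 + H))
936837/T(l) = 936837/((√(-278 + 4*(-669))/2)) = 936837/((√(-278 - 2676)/2)) = 936837/((√(-2954)/2)) = 936837/(((I*√2954)/2)) = 936837/((I*√2954/2)) = 936837*(-I*√2954/1477) = -936837*I*√2954/1477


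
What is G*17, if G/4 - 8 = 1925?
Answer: 131444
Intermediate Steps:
G = 7732 (G = 32 + 4*1925 = 32 + 7700 = 7732)
G*17 = 7732*17 = 131444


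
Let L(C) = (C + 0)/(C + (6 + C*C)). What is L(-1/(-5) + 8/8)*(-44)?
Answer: -55/9 ≈ -6.1111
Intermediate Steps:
L(C) = C/(6 + C + C²) (L(C) = C/(C + (6 + C²)) = C/(6 + C + C²))
L(-1/(-5) + 8/8)*(-44) = ((-1/(-5) + 8/8)/(6 + (-1/(-5) + 8/8) + (-1/(-5) + 8/8)²))*(-44) = ((-1*(-⅕) + 8*(⅛))/(6 + (-1*(-⅕) + 8*(⅛)) + (-1*(-⅕) + 8*(⅛))²))*(-44) = ((⅕ + 1)/(6 + (⅕ + 1) + (⅕ + 1)²))*(-44) = (6/(5*(6 + 6/5 + (6/5)²)))*(-44) = (6/(5*(6 + 6/5 + 36/25)))*(-44) = (6/(5*(216/25)))*(-44) = ((6/5)*(25/216))*(-44) = (5/36)*(-44) = -55/9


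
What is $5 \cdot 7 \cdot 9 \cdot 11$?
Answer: $3465$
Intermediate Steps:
$5 \cdot 7 \cdot 9 \cdot 11 = 35 \cdot 9 \cdot 11 = 315 \cdot 11 = 3465$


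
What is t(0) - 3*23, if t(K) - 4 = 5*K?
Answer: -65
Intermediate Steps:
t(K) = 4 + 5*K
t(0) - 3*23 = (4 + 5*0) - 3*23 = (4 + 0) - 69 = 4 - 69 = -65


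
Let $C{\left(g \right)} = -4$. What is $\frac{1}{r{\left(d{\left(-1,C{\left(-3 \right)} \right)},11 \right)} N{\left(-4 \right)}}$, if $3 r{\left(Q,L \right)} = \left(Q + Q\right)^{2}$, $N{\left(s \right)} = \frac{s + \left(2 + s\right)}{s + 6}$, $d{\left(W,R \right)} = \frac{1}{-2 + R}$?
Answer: $-9$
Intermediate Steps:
$N{\left(s \right)} = \frac{2 + 2 s}{6 + s}$
$r{\left(Q,L \right)} = \frac{4 Q^{2}}{3}$ ($r{\left(Q,L \right)} = \frac{\left(Q + Q\right)^{2}}{3} = \frac{\left(2 Q\right)^{2}}{3} = \frac{4 Q^{2}}{3}$)
$\frac{1}{r{\left(d{\left(-1,C{\left(-3 \right)} \right)},11 \right)} N{\left(-4 \right)}} = \frac{1}{\frac{4 \left(\frac{1}{-2 - 4}\right)^{2}}{3} \frac{2 \left(1 - 4\right)}{6 - 4}} = \frac{1}{\frac{4 \left(\frac{1}{-6}\right)^{2}}{3} \cdot 2 \cdot \frac{1}{2} \left(-3\right)} = \frac{1}{\frac{4 \left(- \frac{1}{6}\right)^{2}}{3} \cdot 2 \cdot \frac{1}{2} \left(-3\right)} = \frac{1}{\frac{4}{3} \cdot \frac{1}{36} \left(-3\right)} = \frac{1}{\frac{1}{27} \left(-3\right)} = \frac{1}{- \frac{1}{9}} = -9$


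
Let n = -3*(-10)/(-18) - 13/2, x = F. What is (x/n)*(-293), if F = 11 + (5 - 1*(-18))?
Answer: 59772/49 ≈ 1219.8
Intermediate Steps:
F = 34 (F = 11 + (5 + 18) = 11 + 23 = 34)
x = 34
n = -49/6 (n = 30*(-1/18) - 13*½ = -5/3 - 13/2 = -49/6 ≈ -8.1667)
(x/n)*(-293) = (34/(-49/6))*(-293) = (34*(-6/49))*(-293) = -204/49*(-293) = 59772/49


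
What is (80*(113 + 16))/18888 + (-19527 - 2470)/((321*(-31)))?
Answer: 21590569/7831437 ≈ 2.7569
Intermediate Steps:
(80*(113 + 16))/18888 + (-19527 - 2470)/((321*(-31))) = (80*129)*(1/18888) - 21997/(-9951) = 10320*(1/18888) - 21997*(-1/9951) = 430/787 + 21997/9951 = 21590569/7831437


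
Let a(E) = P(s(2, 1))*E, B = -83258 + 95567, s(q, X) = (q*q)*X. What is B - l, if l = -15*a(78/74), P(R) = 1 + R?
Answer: 458358/37 ≈ 12388.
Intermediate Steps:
s(q, X) = X*q² (s(q, X) = q²*X = X*q²)
B = 12309
a(E) = 5*E (a(E) = (1 + 1*2²)*E = (1 + 1*4)*E = (1 + 4)*E = 5*E)
l = -2925/37 (l = -75*78/74 = -75*78*(1/74) = -75*39/37 = -15*195/37 = -2925/37 ≈ -79.054)
B - l = 12309 - 1*(-2925/37) = 12309 + 2925/37 = 458358/37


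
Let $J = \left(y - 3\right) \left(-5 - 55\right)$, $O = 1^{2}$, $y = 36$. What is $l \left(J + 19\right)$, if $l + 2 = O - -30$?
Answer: $-56869$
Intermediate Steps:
$O = 1$
$J = -1980$ ($J = \left(36 - 3\right) \left(-5 - 55\right) = 33 \left(-60\right) = -1980$)
$l = 29$ ($l = -2 + \left(1 - -30\right) = -2 + \left(1 + 30\right) = -2 + 31 = 29$)
$l \left(J + 19\right) = 29 \left(-1980 + 19\right) = 29 \left(-1961\right) = -56869$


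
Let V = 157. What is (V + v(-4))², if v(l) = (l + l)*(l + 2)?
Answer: 29929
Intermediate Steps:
v(l) = 2*l*(2 + l) (v(l) = (2*l)*(2 + l) = 2*l*(2 + l))
(V + v(-4))² = (157 + 2*(-4)*(2 - 4))² = (157 + 2*(-4)*(-2))² = (157 + 16)² = 173² = 29929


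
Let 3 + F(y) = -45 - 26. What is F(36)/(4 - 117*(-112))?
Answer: -37/6554 ≈ -0.0056454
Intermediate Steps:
F(y) = -74 (F(y) = -3 + (-45 - 26) = -3 - 71 = -74)
F(36)/(4 - 117*(-112)) = -74/(4 - 117*(-112)) = -74/(4 + 13104) = -74/13108 = -74*1/13108 = -37/6554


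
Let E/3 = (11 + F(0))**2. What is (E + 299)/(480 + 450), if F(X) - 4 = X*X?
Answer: 487/465 ≈ 1.0473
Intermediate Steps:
F(X) = 4 + X**2 (F(X) = 4 + X*X = 4 + X**2)
E = 675 (E = 3*(11 + (4 + 0**2))**2 = 3*(11 + (4 + 0))**2 = 3*(11 + 4)**2 = 3*15**2 = 3*225 = 675)
(E + 299)/(480 + 450) = (675 + 299)/(480 + 450) = 974/930 = 974*(1/930) = 487/465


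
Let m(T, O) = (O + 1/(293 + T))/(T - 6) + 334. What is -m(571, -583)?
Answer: -162541729/488160 ≈ -332.97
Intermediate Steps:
m(T, O) = 334 + (O + 1/(293 + T))/(-6 + T) (m(T, O) = (O + 1/(293 + T))/(-6 + T) + 334 = 334 + (O + 1/(293 + T))/(-6 + T))
-m(571, -583) = -(-587171 + 293*(-583) + 334*571² + 95858*571 - 583*571)/(-1758 + 571² + 287*571) = -(-587171 - 170819 + 334*326041 + 54734918 - 332893)/(-1758 + 326041 + 163877) = -(-587171 - 170819 + 108897694 + 54734918 - 332893)/488160 = -162541729/488160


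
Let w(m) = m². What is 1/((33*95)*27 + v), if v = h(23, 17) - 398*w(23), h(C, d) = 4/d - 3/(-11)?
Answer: -187/23542644 ≈ -7.9430e-6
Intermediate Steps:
h(C, d) = 3/11 + 4/d (h(C, d) = 4/d - 3*(-1/11) = 4/d + 3/11 = 3/11 + 4/d)
v = -39371259/187 (v = (3/11 + 4/17) - 398*23² = (3/11 + 4*(1/17)) - 398*529 = (3/11 + 4/17) - 210542 = 95/187 - 210542 = -39371259/187 ≈ -2.1054e+5)
1/((33*95)*27 + v) = 1/((33*95)*27 - 39371259/187) = 1/(3135*27 - 39371259/187) = 1/(84645 - 39371259/187) = 1/(-23542644/187) = -187/23542644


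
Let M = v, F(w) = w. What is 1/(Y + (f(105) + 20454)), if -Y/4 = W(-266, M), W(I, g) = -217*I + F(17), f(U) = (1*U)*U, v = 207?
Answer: -1/199477 ≈ -5.0131e-6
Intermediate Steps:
f(U) = U² (f(U) = U*U = U²)
M = 207
W(I, g) = 17 - 217*I (W(I, g) = -217*I + 17 = 17 - 217*I)
Y = -230956 (Y = -4*(17 - 217*(-266)) = -4*(17 + 57722) = -4*57739 = -230956)
1/(Y + (f(105) + 20454)) = 1/(-230956 + (105² + 20454)) = 1/(-230956 + (11025 + 20454)) = 1/(-230956 + 31479) = 1/(-199477) = -1/199477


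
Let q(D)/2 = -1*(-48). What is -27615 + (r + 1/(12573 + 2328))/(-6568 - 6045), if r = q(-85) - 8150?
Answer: -5190017420842/187946313 ≈ -27614.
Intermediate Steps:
q(D) = 96 (q(D) = 2*(-1*(-48)) = 2*48 = 96)
r = -8054 (r = 96 - 8150 = -8054)
-27615 + (r + 1/(12573 + 2328))/(-6568 - 6045) = -27615 + (-8054 + 1/(12573 + 2328))/(-6568 - 6045) = -27615 + (-8054 + 1/14901)/(-12613) = -27615 + (-8054 + 1/14901)*(-1/12613) = -27615 - 120012653/14901*(-1/12613) = -27615 + 120012653/187946313 = -5190017420842/187946313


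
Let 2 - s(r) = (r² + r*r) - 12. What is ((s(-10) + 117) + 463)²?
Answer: 155236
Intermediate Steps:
s(r) = 14 - 2*r² (s(r) = 2 - ((r² + r*r) - 12) = 2 - ((r² + r²) - 12) = 2 - (2*r² - 12) = 2 - (-12 + 2*r²) = 2 + (12 - 2*r²) = 14 - 2*r²)
((s(-10) + 117) + 463)² = (((14 - 2*(-10)²) + 117) + 463)² = (((14 - 2*100) + 117) + 463)² = (((14 - 200) + 117) + 463)² = ((-186 + 117) + 463)² = (-69 + 463)² = 394² = 155236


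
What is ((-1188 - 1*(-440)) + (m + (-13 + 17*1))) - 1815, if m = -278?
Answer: -2837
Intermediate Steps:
((-1188 - 1*(-440)) + (m + (-13 + 17*1))) - 1815 = ((-1188 - 1*(-440)) + (-278 + (-13 + 17*1))) - 1815 = ((-1188 + 440) + (-278 + (-13 + 17))) - 1815 = (-748 + (-278 + 4)) - 1815 = (-748 - 274) - 1815 = -1022 - 1815 = -2837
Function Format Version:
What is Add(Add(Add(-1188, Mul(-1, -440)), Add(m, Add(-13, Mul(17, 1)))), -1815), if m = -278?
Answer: -2837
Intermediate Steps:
Add(Add(Add(-1188, Mul(-1, -440)), Add(m, Add(-13, Mul(17, 1)))), -1815) = Add(Add(Add(-1188, Mul(-1, -440)), Add(-278, Add(-13, Mul(17, 1)))), -1815) = Add(Add(Add(-1188, 440), Add(-278, Add(-13, 17))), -1815) = Add(Add(-748, Add(-278, 4)), -1815) = Add(Add(-748, -274), -1815) = Add(-1022, -1815) = -2837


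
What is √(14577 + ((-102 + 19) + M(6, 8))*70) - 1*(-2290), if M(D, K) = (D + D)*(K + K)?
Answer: 2290 + √22207 ≈ 2439.0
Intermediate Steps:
M(D, K) = 4*D*K (M(D, K) = (2*D)*(2*K) = 4*D*K)
√(14577 + ((-102 + 19) + M(6, 8))*70) - 1*(-2290) = √(14577 + ((-102 + 19) + 4*6*8)*70) - 1*(-2290) = √(14577 + (-83 + 192)*70) + 2290 = √(14577 + 109*70) + 2290 = √(14577 + 7630) + 2290 = √22207 + 2290 = 2290 + √22207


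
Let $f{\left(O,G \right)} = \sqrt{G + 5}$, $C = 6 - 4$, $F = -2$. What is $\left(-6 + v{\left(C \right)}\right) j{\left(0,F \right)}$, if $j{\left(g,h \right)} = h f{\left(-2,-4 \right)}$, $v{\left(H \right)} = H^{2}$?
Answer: $4$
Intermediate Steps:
$C = 2$
$f{\left(O,G \right)} = \sqrt{5 + G}$
$j{\left(g,h \right)} = h$ ($j{\left(g,h \right)} = h \sqrt{5 - 4} = h \sqrt{1} = h 1 = h$)
$\left(-6 + v{\left(C \right)}\right) j{\left(0,F \right)} = \left(-6 + 2^{2}\right) \left(-2\right) = \left(-6 + 4\right) \left(-2\right) = \left(-2\right) \left(-2\right) = 4$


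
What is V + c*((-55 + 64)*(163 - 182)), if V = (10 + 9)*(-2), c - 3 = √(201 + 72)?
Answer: -551 - 171*√273 ≈ -3376.4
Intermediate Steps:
c = 3 + √273 (c = 3 + √(201 + 72) = 3 + √273 ≈ 19.523)
V = -38 (V = 19*(-2) = -38)
V + c*((-55 + 64)*(163 - 182)) = -38 + (3 + √273)*((-55 + 64)*(163 - 182)) = -38 + (3 + √273)*(9*(-19)) = -38 + (3 + √273)*(-171) = -38 + (-513 - 171*√273) = -551 - 171*√273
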